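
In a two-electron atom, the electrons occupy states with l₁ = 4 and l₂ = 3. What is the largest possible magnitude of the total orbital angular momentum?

|L_tot|_max = 2√14 ℏ ≈ 7.483ℏ

The total orbital quantum number L ranges from |l₁ − l₂| to l₁ + l₂ in integer steps.
Allowed values: L = 1, 2, 3, 4, 5, 6, 7.
The largest magnitude corresponds to L = 7: |L_tot| = ℏ√(7·8) = 2√14 ℏ.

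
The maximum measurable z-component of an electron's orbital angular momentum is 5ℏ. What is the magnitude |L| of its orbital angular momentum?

|L| = √30 ℏ ≈ 5.477ℏ

The maximum L_z equals lℏ, giving l = 5.
|L| = ℏ√(l(l+1)) = √30 ℏ.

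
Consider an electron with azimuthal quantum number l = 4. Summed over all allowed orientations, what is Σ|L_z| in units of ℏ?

Σ|L_z| = 20 ℏ

The allowed m_l values are -4, -3, -2, -1, 0, 1, 2, 3, 4.
Σ|m_l| = 2·4(4+1)/2 = 20.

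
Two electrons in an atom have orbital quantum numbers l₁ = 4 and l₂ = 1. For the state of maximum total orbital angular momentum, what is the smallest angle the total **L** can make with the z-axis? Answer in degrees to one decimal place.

By the triangle rule, |l₁ − l₂| ≤ L ≤ l₁ + l₂.
L ∈ {3, 4, 5}.
The maximum is L = 5, with |L_tot| = ℏ√(5·6) = √30 ℏ.
The minimum angle with z is arccos(5/√30) ≈ 24.1°.

θ_min ≈ 24.1°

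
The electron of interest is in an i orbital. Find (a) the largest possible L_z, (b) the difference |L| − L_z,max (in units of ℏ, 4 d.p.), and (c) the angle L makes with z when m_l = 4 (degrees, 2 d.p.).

I corresponds to l = 6.
L_z,max = lℏ = 6ℏ.
|L| − L_z,max = (√42 − 6)ℏ ≈ 0.4807ℏ.
For m_l = 4: cos θ = 4/√42, θ ≈ 51.89°.

L_z,max = 6ℏ; |L|−L_z,max ≈ 0.4807ℏ; θ(m_l=4) ≈ 51.89°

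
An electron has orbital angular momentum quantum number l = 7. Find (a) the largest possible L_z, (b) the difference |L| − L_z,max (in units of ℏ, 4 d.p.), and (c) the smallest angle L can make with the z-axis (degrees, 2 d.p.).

L_z,max = 7ℏ; |L|−L_z,max ≈ 0.4833ℏ; θ_min ≈ 20.70°

L_z,max = lℏ = 7ℏ.
|L| − L_z,max = (2√14 − 7)ℏ ≈ 0.4833ℏ.
cos θ_min = 7/√56, so θ_min ≈ 20.70°.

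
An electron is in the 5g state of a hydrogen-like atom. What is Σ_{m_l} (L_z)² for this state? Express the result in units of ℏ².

The 5g subshell has l = 4.
m_l runs from −4 to 4, i.e. {-4, -3, -2, -1, 0, 1, 2, 3, 4}.
Summing m² from −4 to 4: Σ m_l² = 60.

Σ(L_z)² = 60 ℏ²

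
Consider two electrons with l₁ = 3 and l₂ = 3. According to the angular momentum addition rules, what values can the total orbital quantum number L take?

The total orbital quantum number L ranges from |l₁ − l₂| to l₁ + l₂ in integer steps.
Allowed values: L = 0, 1, 2, 3, 4, 5, 6.

L = 0, 1, 2, 3, 4, 5, 6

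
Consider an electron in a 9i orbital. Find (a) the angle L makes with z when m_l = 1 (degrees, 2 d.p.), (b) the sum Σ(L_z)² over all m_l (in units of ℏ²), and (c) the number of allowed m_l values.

9i means n = 9, l = 6.
For m_l = 1: cos θ = 1/√42, θ ≈ 81.12°.
Σ m_l² = 182, so Σ(L_z)² = 182 ℏ².
There are 2l+1 = 13 values of m_l.

θ(m_l=1) ≈ 81.12°; Σ(L_z)² = 182 ℏ²; 13 values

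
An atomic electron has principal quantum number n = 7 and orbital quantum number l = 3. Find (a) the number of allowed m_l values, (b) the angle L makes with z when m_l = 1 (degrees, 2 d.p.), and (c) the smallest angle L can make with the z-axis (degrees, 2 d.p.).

There are 2l+1 = 7 values of m_l.
For m_l = 1: cos θ = 1/√12, θ ≈ 73.22°.
cos θ_min = 3/√12, so θ_min ≈ 30.00°.

7 values; θ(m_l=1) ≈ 73.22°; θ_min ≈ 30.00°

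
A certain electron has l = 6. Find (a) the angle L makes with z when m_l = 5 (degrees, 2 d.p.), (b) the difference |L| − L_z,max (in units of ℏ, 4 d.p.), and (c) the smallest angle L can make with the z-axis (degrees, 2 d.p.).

θ(m_l=5) ≈ 39.51°; |L|−L_z,max ≈ 0.4807ℏ; θ_min ≈ 22.21°

For m_l = 5: cos θ = 5/√42, θ ≈ 39.51°.
|L| − L_z,max = (√42 − 6)ℏ ≈ 0.4807ℏ.
cos θ_min = 6/√42, so θ_min ≈ 22.21°.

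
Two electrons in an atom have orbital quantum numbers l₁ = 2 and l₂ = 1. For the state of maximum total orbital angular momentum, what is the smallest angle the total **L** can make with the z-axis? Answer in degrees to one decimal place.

By the triangle rule, |l₁ − l₂| ≤ L ≤ l₁ + l₂.
Allowed values: L = 1, 2, 3.
The maximum is L = 3, with |L_tot| = ℏ√(3·4) = 2√3 ℏ.
The minimum angle with z is arccos(3/√12) ≈ 30.0°.

θ_min ≈ 30.0°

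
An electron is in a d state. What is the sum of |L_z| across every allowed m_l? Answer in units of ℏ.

Σ|L_z| = 6 ℏ

For a d orbital, l = 2.
m_l runs from −2 to 2, i.e. {-2, -1, 0, 1, 2}.
Σ|m_l| = l(l+1) = 6.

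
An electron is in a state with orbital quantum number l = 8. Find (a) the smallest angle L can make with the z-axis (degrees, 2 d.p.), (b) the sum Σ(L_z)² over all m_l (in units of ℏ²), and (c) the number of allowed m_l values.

θ_min ≈ 19.47°; Σ(L_z)² = 408 ℏ²; 17 values

cos θ_min = 8/√72, so θ_min ≈ 19.47°.
Σ m_l² = 408, so Σ(L_z)² = 408 ℏ².
There are 2l+1 = 17 values of m_l.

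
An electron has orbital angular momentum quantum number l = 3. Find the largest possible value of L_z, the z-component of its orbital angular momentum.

L_z = m_l ℏ with m_l ∈ {−3, …, 3}; the maximum is m_l = 3.

L_z,max = 3ℏ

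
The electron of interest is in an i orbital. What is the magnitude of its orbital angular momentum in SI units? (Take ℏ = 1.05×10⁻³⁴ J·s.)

The letter i corresponds to l = 6.
|L| = ℏ√(l(l+1)) = ℏ√(6·7) = √42 ℏ
Numerically, |L| = 6.481 × (1.05×10⁻³⁴ J·s) = 6.80×10⁻³⁴ J·s.

|L| = 6.80×10⁻³⁴ J·s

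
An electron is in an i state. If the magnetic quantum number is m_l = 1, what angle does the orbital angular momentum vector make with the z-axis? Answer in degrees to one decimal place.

An i state has l = 6.
|L|² = l(l+1)ℏ² = 42ℏ², so |L| = √42 ℏ.
L_z = m_l ℏ = 1ℏ.
cos θ = L_z/|L| = 1/√42, so θ ≈ 81.1°.

θ ≈ 81.1°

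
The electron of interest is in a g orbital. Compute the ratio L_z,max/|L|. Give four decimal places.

L_z,max/|L| = 0.8944

A g state has l = 4.
|L| = 2√5 ℏ ≈ 4.4721ℏ, while L_z,max = lℏ = 4ℏ.
L_z,max/|L| = 4/√20 = 0.8944.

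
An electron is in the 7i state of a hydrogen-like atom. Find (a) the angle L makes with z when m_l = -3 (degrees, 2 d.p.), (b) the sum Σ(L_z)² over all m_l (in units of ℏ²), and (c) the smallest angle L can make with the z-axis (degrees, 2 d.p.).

The 7i subshell has l = 6.
For m_l = -3: cos θ = -3/√42, θ ≈ 117.58°.
Σ m_l² = 182, so Σ(L_z)² = 182 ℏ².
cos θ_min = 6/√42, so θ_min ≈ 22.21°.

θ(m_l=-3) ≈ 117.58°; Σ(L_z)² = 182 ℏ²; θ_min ≈ 22.21°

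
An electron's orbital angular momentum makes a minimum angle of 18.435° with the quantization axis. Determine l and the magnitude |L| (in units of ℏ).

At minimum angle, m_l = l, so cos θ = l/√(l(l+1)); cos²θ = l/(l+1) = 0.9000.
l = cos²θ/sin²θ ≈ 9.
Then |L| = ℏ√(9·10) = 3√10 ℏ.

l = 9, |L| = 3√10 ℏ ≈ 9.487ℏ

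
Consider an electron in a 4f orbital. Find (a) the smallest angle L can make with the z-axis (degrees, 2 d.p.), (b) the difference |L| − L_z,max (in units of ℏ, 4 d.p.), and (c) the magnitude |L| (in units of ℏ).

θ_min ≈ 30.00°; |L|−L_z,max ≈ 0.4641ℏ; |L| = 2√3 ℏ ≈ 3.464ℏ

For 4f, l = 3.
cos θ_min = 3/√12, so θ_min ≈ 30.00°.
|L| − L_z,max = (2√3 − 3)ℏ ≈ 0.4641ℏ.
|L| = ℏ√(3·4) = 2√3 ℏ ≈ 3.464ℏ.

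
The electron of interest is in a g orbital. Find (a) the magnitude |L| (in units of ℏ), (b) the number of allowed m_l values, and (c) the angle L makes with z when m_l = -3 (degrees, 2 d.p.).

The letter g corresponds to l = 4.
|L| = ℏ√(4·5) = 2√5 ℏ ≈ 4.472ℏ.
There are 2l+1 = 9 values of m_l.
For m_l = -3: cos θ = -3/√20, θ ≈ 132.13°.

|L| = 2√5 ℏ ≈ 4.472ℏ; 9 values; θ(m_l=-3) ≈ 132.13°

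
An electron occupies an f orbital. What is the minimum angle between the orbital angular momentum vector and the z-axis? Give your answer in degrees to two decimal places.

For an f orbital, l = 3.
|L|² = l(l+1)ℏ² = 12ℏ², so |L| = 2√3 ℏ.
The smallest angle corresponds to the largest L_z, i.e. m_l = l = 3, giving L_z = 3ℏ.
cos θ_min = 3/√12, so θ_min ≈ 30.00°.

θ_min ≈ 30.00°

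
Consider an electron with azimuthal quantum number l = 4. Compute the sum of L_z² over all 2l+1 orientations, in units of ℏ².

m_l ∈ {-4, -3, -2, -1, 0, 1, 2, 3, 4}.
Σ m_l² = l(l+1)(2l+1)/3 = 4·5·9/3 = 60.

Σ(L_z)² = 60 ℏ²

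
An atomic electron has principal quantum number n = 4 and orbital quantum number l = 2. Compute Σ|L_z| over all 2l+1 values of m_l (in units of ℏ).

The allowed m_l values are -2, -1, 0, 1, 2.
Σ|m_l| = 2(1+2+…+2) = 6.

Σ|L_z| = 6 ℏ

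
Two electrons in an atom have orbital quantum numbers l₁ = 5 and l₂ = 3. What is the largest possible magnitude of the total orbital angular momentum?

|L_tot|_max = 6√2 ℏ ≈ 8.485ℏ

The total orbital quantum number L ranges from |l₁ − l₂| to l₁ + l₂ in integer steps.
So L can be 2, 3, 4, 5, 6, 7, 8.
The largest magnitude corresponds to L = 8: |L_tot| = ℏ√(8·9) = 6√2 ℏ.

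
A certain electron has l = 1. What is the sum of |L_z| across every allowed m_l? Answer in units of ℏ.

Σ|L_z| = 2 ℏ

m_l runs from −1 to 1, i.e. {-1, 0, 1}.
Σ|m_l| = 2(1+2+…+1) = 2.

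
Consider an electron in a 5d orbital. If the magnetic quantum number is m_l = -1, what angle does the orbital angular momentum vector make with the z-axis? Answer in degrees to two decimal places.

θ ≈ 114.09°

The 5d subshell has l = 2.
|L| = ℏ√(l(l+1)) = √6 ℏ.
L_z = m_l ℏ = −1ℏ.
cos θ = L_z/|L| = -1/√6, so θ ≈ 114.09°.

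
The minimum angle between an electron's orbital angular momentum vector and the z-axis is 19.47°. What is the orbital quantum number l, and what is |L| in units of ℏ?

l = 8, |L| = 6√2 ℏ ≈ 8.485ℏ

cos²θ_min = l/(l+1) = 0.8889.
Solving: l = 8.
Then |L| = ℏ√(8·9) = 6√2 ℏ.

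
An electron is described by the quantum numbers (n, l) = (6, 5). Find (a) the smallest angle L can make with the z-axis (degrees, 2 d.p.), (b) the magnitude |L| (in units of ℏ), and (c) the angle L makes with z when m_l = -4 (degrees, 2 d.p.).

θ_min ≈ 24.09°; |L| = √30 ℏ ≈ 5.477ℏ; θ(m_l=-4) ≈ 136.91°

cos θ_min = 5/√30, so θ_min ≈ 24.09°.
|L| = ℏ√(5·6) = √30 ℏ ≈ 5.477ℏ.
For m_l = -4: cos θ = -4/√30, θ ≈ 136.91°.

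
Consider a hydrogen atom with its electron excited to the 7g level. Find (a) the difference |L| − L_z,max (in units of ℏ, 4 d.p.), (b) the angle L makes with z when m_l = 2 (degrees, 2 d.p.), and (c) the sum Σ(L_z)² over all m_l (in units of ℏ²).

|L|−L_z,max ≈ 0.4721ℏ; θ(m_l=2) ≈ 63.43°; Σ(L_z)² = 60 ℏ²

The 7g level has l = 4.
|L| − L_z,max = (2√5 − 4)ℏ ≈ 0.4721ℏ.
For m_l = 2: cos θ = 2/√20, θ ≈ 63.43°.
Σ m_l² = 60, so Σ(L_z)² = 60 ℏ².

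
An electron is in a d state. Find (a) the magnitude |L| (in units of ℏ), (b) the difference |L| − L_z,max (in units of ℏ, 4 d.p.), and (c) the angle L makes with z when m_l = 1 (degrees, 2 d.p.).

D corresponds to l = 2.
|L| = ℏ√(2·3) = √6 ℏ ≈ 2.449ℏ.
|L| − L_z,max = (√6 − 2)ℏ ≈ 0.4495ℏ.
For m_l = 1: cos θ = 1/√6, θ ≈ 65.91°.

|L| = √6 ℏ ≈ 2.449ℏ; |L|−L_z,max ≈ 0.4495ℏ; θ(m_l=1) ≈ 65.91°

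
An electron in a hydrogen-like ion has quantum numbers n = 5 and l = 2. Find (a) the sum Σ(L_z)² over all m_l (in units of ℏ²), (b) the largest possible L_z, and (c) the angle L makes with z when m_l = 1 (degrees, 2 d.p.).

Σ(L_z)² = 10 ℏ²; L_z,max = 2ℏ; θ(m_l=1) ≈ 65.91°

Σ m_l² = 10, so Σ(L_z)² = 10 ℏ².
L_z,max = lℏ = 2ℏ.
For m_l = 1: cos θ = 1/√6, θ ≈ 65.91°.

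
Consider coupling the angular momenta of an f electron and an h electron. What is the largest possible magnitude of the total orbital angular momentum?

|L_tot|_max = 6√2 ℏ ≈ 8.485ℏ

The total orbital quantum number L ranges from |l₁ − l₂| to l₁ + l₂ in integer steps.
Allowed values: L = 2, 3, 4, 5, 6, 7, 8.
The largest magnitude corresponds to L = 8: |L_tot| = ℏ√(8·9) = 6√2 ℏ.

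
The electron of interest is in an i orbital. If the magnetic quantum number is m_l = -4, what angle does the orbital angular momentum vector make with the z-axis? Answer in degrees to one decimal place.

For an i orbital, l = 6.
|L| = √(l(l+1)) ℏ = √42 ℏ.
L_z = m_l ℏ = −4ℏ.
cos θ = L_z/|L| = -4/√42, so θ ≈ 128.1°.

θ ≈ 128.1°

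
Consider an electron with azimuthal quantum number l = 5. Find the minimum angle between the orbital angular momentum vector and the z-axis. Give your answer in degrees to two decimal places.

θ_min ≈ 24.09°

|L| = √(l(l+1)) ℏ = √30 ℏ.
The smallest angle corresponds to the largest L_z, i.e. m_l = l = 5, giving L_z = 5ℏ.
cos θ_min = 5/√30, so θ_min ≈ 24.09°.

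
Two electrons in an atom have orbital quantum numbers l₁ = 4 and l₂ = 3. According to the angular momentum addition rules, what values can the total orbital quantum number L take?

L = 1, 2, 3, 4, 5, 6, 7

Angular momentum addition gives L = |l₁ − l₂|, …, l₁ + l₂.
L ∈ {1, 2, 3, 4, 5, 6, 7}.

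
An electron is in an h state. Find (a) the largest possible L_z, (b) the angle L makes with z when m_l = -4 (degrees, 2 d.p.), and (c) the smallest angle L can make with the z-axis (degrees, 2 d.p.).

L_z,max = 5ℏ; θ(m_l=-4) ≈ 136.91°; θ_min ≈ 24.09°

An h state has l = 5.
L_z,max = lℏ = 5ℏ.
For m_l = -4: cos θ = -4/√30, θ ≈ 136.91°.
cos θ_min = 5/√30, so θ_min ≈ 24.09°.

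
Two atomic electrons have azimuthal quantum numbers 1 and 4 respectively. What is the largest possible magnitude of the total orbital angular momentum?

|L_tot|_max = √30 ℏ ≈ 5.477ℏ

By the triangle rule, |l₁ − l₂| ≤ L ≤ l₁ + l₂.
Allowed values: L = 3, 4, 5.
The largest magnitude corresponds to L = 5: |L_tot| = ℏ√(5·6) = √30 ℏ.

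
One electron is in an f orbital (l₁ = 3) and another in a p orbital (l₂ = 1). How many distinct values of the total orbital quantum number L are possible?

3

Angular momentum addition gives L = |l₁ − l₂|, …, l₁ + l₂.
L ∈ {2, 3, 4}.
That is 3 values.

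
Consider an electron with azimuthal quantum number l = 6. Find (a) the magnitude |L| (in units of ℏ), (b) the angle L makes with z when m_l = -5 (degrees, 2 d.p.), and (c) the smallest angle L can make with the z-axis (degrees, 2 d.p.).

|L| = ℏ√(6·7) = √42 ℏ ≈ 6.481ℏ.
For m_l = -5: cos θ = -5/√42, θ ≈ 140.49°.
cos θ_min = 6/√42, so θ_min ≈ 22.21°.

|L| = √42 ℏ ≈ 6.481ℏ; θ(m_l=-5) ≈ 140.49°; θ_min ≈ 22.21°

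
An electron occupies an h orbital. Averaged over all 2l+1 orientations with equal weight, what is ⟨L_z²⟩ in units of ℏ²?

The letter h corresponds to l = 5.
The allowed m_l values are -5, -4, -3, -2, -1, 0, 1, 2, 3, 4, 5.
⟨L_z²⟩ = ℏ²·l(l+1)/3 = 10ℏ².

⟨L_z²⟩ = 10 ℏ²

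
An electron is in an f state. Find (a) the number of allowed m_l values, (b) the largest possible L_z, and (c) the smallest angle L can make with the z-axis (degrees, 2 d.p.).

7 values; L_z,max = 3ℏ; θ_min ≈ 30.00°

The letter f corresponds to l = 3.
There are 2l+1 = 7 values of m_l.
L_z,max = lℏ = 3ℏ.
cos θ_min = 3/√12, so θ_min ≈ 30.00°.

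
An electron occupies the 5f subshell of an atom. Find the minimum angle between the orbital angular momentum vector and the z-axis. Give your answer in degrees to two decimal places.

θ_min ≈ 30.00°

For 5f, l = 3.
|L|² = l(l+1)ℏ² = 12ℏ², so |L| = 2√3 ℏ.
The smallest angle corresponds to the largest L_z, i.e. m_l = l = 3, giving L_z = 3ℏ.
cos θ_min = 3/√12, so θ_min ≈ 30.00°.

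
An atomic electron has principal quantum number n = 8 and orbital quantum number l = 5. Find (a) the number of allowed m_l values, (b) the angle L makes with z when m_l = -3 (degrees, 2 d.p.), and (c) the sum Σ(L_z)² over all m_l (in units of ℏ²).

There are 2l+1 = 11 values of m_l.
For m_l = -3: cos θ = -3/√30, θ ≈ 123.21°.
Σ m_l² = 110, so Σ(L_z)² = 110 ℏ².

11 values; θ(m_l=-3) ≈ 123.21°; Σ(L_z)² = 110 ℏ²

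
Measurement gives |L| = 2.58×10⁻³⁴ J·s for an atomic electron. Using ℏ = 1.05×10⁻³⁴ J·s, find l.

l = 2

In units of ℏ, |L| ≈ 2.457.
(|L|/ℏ)² = l(l+1) ≈ 6.04 ⇒ l = 2.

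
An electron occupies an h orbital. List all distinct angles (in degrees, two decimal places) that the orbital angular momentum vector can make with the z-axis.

The letter h corresponds to l = 5.
|L|² = l(l+1)ℏ² = 30ℏ², so |L| = √30 ℏ.
cos θ = m_l/√30 for each m_l ∈ {-5, -4, -3, -2, -1, 0, 1, 2, 3, 4, 5}.

θ ∈ {24.09°, 43.09°, 56.79°, 68.58°, 79.48°, 90.00°, 100.52°, 111.42°, 123.21°, 136.91°, 155.91°}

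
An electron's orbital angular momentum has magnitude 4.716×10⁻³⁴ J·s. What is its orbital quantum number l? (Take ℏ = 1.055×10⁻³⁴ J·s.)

l = 4

Dividing by ℏ: |L|/ℏ ≈ 4.470.
Set l(l+1) = 19.98; the integer solution is l = 4.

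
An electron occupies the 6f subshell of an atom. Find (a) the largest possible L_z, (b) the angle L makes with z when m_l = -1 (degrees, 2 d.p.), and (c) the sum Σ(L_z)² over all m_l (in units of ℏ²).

6f means n = 6, l = 3.
L_z,max = lℏ = 3ℏ.
For m_l = -1: cos θ = -1/√12, θ ≈ 106.78°.
Σ m_l² = 28, so Σ(L_z)² = 28 ℏ².

L_z,max = 3ℏ; θ(m_l=-1) ≈ 106.78°; Σ(L_z)² = 28 ℏ²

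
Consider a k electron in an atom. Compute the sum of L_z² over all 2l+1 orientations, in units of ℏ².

Σ(L_z)² = 280 ℏ²

K corresponds to l = 7.
m_l runs from −7 to 7, i.e. {-7, -6, -5, -4, -3, -2, -1, 0, 1, 2, 3, 4, 5, 6, 7}.
Σ m_l² = l(l+1)(2l+1)/3 = 7·8·15/3 = 280.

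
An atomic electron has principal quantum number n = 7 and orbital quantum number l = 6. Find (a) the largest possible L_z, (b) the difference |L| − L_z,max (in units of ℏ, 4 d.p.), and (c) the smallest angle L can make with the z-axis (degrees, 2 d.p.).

L_z,max = 6ℏ; |L|−L_z,max ≈ 0.4807ℏ; θ_min ≈ 22.21°

L_z,max = lℏ = 6ℏ.
|L| − L_z,max = (√42 − 6)ℏ ≈ 0.4807ℏ.
cos θ_min = 6/√42, so θ_min ≈ 22.21°.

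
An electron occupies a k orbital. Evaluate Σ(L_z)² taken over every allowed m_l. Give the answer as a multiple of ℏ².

Σ(L_z)² = 280 ℏ²

A k state has l = 7.
m_l runs from −7 to 7, i.e. {-7, -6, -5, -4, -3, -2, -1, 0, 1, 2, 3, 4, 5, 6, 7}.
Summing m² from −7 to 7: Σ m_l² = 280.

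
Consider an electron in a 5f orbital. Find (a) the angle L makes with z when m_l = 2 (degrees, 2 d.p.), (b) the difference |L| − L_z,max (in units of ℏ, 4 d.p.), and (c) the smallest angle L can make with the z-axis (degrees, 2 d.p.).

The 5f subshell has l = 3.
For m_l = 2: cos θ = 2/√12, θ ≈ 54.74°.
|L| − L_z,max = (2√3 − 3)ℏ ≈ 0.4641ℏ.
cos θ_min = 3/√12, so θ_min ≈ 30.00°.

θ(m_l=2) ≈ 54.74°; |L|−L_z,max ≈ 0.4641ℏ; θ_min ≈ 30.00°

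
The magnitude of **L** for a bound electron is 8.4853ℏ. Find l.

Since |L|² = l(l+1)ℏ², l(l+1) = 72.
The positive root is l = 8.

l = 8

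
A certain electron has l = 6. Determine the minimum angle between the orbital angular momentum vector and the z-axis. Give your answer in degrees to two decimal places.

|L| = √(l(l+1)) ℏ = √42 ℏ.
The smallest angle corresponds to the largest L_z, i.e. m_l = l = 6, giving L_z = 6ℏ.
cos θ_min = 6/√42, so θ_min ≈ 22.21°.

θ_min ≈ 22.21°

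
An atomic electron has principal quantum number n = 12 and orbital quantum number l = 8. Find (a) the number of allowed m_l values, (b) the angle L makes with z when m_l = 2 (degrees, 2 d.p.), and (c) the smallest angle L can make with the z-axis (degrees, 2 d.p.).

There are 2l+1 = 17 values of m_l.
For m_l = 2: cos θ = 2/√72, θ ≈ 76.37°.
cos θ_min = 8/√72, so θ_min ≈ 19.47°.

17 values; θ(m_l=2) ≈ 76.37°; θ_min ≈ 19.47°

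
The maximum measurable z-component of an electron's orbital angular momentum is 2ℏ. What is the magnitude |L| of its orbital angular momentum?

The maximum L_z equals lℏ, giving l = 2.
|L| = √(l(l+1)) ℏ = √6 ℏ.

|L| = √6 ℏ ≈ 2.449ℏ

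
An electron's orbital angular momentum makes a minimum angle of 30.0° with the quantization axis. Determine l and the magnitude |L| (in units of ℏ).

cos θ_min = l/√(l(l+1)) = √(l/(l+1)), so l/(l+1) = cos²(30.0°) = 0.7500.
Solving: l = 3.
Then |L| = ℏ√(3·4) = 2√3 ℏ.

l = 3, |L| = 2√3 ℏ ≈ 3.464ℏ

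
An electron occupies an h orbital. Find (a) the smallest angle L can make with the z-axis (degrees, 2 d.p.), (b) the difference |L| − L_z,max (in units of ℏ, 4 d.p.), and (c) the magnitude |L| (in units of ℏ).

θ_min ≈ 24.09°; |L|−L_z,max ≈ 0.4772ℏ; |L| = √30 ℏ ≈ 5.477ℏ

The letter h corresponds to l = 5.
cos θ_min = 5/√30, so θ_min ≈ 24.09°.
|L| − L_z,max = (√30 − 5)ℏ ≈ 0.4772ℏ.
|L| = ℏ√(5·6) = √30 ℏ ≈ 5.477ℏ.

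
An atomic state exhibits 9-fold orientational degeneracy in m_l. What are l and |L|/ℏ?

Since there are 2l+1 = 9 values of m_l, l = 4.
Then |L| = √(l(l+1)) ℏ = 2√5 ℏ.

l = 4, |L| = 2√5 ℏ ≈ 4.472ℏ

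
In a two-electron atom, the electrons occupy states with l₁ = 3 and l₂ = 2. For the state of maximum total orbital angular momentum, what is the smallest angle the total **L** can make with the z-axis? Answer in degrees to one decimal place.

L runs from |3 − 2| = 1 to 3 + 2 = 5.
L ∈ {1, 2, 3, 4, 5}.
The maximum is L = 5, with |L_tot| = ℏ√(5·6) = √30 ℏ.
The minimum angle with z is arccos(5/√30) ≈ 24.1°.

θ_min ≈ 24.1°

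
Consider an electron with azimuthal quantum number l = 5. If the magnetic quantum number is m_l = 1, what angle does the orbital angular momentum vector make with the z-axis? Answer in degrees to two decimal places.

θ ≈ 79.48°

|L| = √(l(l+1)) ℏ = √30 ℏ.
L_z = m_l ℏ = 1ℏ.
cos θ = L_z/|L| = 1/√30, so θ ≈ 79.48°.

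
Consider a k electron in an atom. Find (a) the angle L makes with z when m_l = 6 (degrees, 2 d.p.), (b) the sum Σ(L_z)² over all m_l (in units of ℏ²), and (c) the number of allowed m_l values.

For a k orbital, l = 7.
For m_l = 6: cos θ = 6/√56, θ ≈ 36.70°.
Σ m_l² = 280, so Σ(L_z)² = 280 ℏ².
There are 2l+1 = 15 values of m_l.

θ(m_l=6) ≈ 36.70°; Σ(L_z)² = 280 ℏ²; 15 values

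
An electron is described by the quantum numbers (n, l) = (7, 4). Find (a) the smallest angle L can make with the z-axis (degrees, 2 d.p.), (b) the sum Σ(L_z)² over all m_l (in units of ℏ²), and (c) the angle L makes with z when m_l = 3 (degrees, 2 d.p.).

θ_min ≈ 26.57°; Σ(L_z)² = 60 ℏ²; θ(m_l=3) ≈ 47.87°

cos θ_min = 4/√20, so θ_min ≈ 26.57°.
Σ m_l² = 60, so Σ(L_z)² = 60 ℏ².
For m_l = 3: cos θ = 3/√20, θ ≈ 47.87°.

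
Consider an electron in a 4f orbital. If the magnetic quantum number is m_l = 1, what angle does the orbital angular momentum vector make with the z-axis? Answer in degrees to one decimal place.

For 4f, l = 3.
|L| = √(l(l+1)) ℏ = 2√3 ℏ.
L_z = m_l ℏ = 1ℏ.
cos θ = L_z/|L| = 1/√12, so θ ≈ 73.2°.

θ ≈ 73.2°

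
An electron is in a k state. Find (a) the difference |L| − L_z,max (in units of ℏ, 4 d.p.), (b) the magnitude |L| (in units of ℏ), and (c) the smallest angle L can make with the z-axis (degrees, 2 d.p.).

|L|−L_z,max ≈ 0.4833ℏ; |L| = 2√14 ℏ ≈ 7.483ℏ; θ_min ≈ 20.70°

A k state has l = 7.
|L| − L_z,max = (2√14 − 7)ℏ ≈ 0.4833ℏ.
|L| = ℏ√(7·8) = 2√14 ℏ ≈ 7.483ℏ.
cos θ_min = 7/√56, so θ_min ≈ 20.70°.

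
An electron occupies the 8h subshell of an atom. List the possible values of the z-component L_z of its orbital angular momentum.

L_z ∈ {−5ℏ, −4ℏ, −3ℏ, −2ℏ, −ℏ, 0, ℏ, 2ℏ, 3ℏ, 4ℏ, 5ℏ}

8h means n = 8, l = 5.
L_z = m_l ℏ with m_l ranging from −l to +l in integer steps.
For l = 5: m_l ∈ {-5, -4, -3, -2, -1, 0, 1, 2, 3, 4, 5}.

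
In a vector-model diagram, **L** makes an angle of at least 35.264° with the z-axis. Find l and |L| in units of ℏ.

l = 2, |L| = √6 ℏ ≈ 2.449ℏ

cos θ_min = l/√(l(l+1)) = √(l/(l+1)), so l/(l+1) = cos²(35.264°) = 0.6667.
Thus l = 0.6667/(1 − 0.6667) ≈ 2.
Then |L| = ℏ√(2·3) = √6 ℏ.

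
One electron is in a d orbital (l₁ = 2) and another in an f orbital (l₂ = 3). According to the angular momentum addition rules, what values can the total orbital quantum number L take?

The total orbital quantum number L ranges from |l₁ − l₂| to l₁ + l₂ in integer steps.
Allowed values: L = 1, 2, 3, 4, 5.

L = 1, 2, 3, 4, 5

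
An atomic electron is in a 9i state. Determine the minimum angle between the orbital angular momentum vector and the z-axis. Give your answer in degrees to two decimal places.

For 9i, l = 6.
|L| = ℏ√(l(l+1)) = √42 ℏ.
The smallest angle corresponds to the largest L_z, i.e. m_l = l = 6, giving L_z = 6ℏ.
cos θ_min = 6/√42, so θ_min ≈ 22.21°.

θ_min ≈ 22.21°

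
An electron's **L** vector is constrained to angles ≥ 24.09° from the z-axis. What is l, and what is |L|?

At minimum angle, m_l = l, so cos θ = l/√(l(l+1)); cos²θ = l/(l+1) = 0.8334.
Thus l = 0.8334/(1 − 0.8334) ≈ 5.
Then |L| = ℏ√(5·6) = √30 ℏ.

l = 5, |L| = √30 ℏ ≈ 5.477ℏ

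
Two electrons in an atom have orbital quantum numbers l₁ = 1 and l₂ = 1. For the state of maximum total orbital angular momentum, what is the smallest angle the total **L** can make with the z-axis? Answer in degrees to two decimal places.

θ_min ≈ 35.26°

By the triangle rule, |l₁ − l₂| ≤ L ≤ l₁ + l₂.
L ∈ {0, 1, 2}.
The maximum is L = 2, with |L_tot| = ℏ√(2·3) = √6 ℏ.
The minimum angle with z is arccos(2/√6) ≈ 35.26°.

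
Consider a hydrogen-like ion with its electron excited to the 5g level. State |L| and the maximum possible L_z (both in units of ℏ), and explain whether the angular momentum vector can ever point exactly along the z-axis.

No: L_z,max = 4ℏ < |L| = 2√5 ℏ ≈ 4.472ℏ

The 5g level has l = 4.
|L| = 2√5 ℏ ≈ 4.4721ℏ, while L_z,max = lℏ = 4ℏ.
Since |L| > L_z,max, the vector can never point exactly along z; the closest it comes is θ_min = arccos(4/√20) ≈ 26.6°.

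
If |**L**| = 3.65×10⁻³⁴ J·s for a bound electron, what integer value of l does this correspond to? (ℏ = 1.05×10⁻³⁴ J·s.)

|L|/ℏ = (3.65×10⁻³⁴)/(1.05×10⁻³⁴) ≈ 3.476.
l(l+1) ≈ 3.476² ≈ 12.08, so l = 3.

l = 3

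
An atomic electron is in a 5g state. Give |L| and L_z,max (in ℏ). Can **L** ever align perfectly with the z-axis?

5g means n = 5, l = 4.
|L| = 2√5 ℏ ≈ 4.4721ℏ, while L_z,max = lℏ = 4ℏ.
Since |L| > L_z,max, the vector can never point exactly along z; the closest it comes is θ_min = arccos(4/√20) ≈ 26.6°.

No: L_z,max = 4ℏ < |L| = 2√5 ℏ ≈ 4.472ℏ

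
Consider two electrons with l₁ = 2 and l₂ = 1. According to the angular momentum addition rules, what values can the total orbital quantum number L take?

Angular momentum addition gives L = |l₁ − l₂|, …, l₁ + l₂.
So L can be 1, 2, 3.

L = 1, 2, 3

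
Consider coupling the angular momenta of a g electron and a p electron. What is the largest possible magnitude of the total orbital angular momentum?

|L_tot|_max = √30 ℏ ≈ 5.477ℏ

The total orbital quantum number L ranges from |l₁ − l₂| to l₁ + l₂ in integer steps.
Allowed values: L = 3, 4, 5.
The largest magnitude corresponds to L = 5: |L_tot| = ℏ√(5·6) = √30 ℏ.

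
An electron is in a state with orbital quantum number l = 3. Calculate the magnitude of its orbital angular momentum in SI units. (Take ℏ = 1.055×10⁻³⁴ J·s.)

|L| = 3.655×10⁻³⁴ J·s

|L| = ℏ√(l(l+1)) = ℏ√(3·4) = 2√3 ℏ
Numerically, |L| = 3.464 × (1.055×10⁻³⁴ J·s) = 3.655×10⁻³⁴ J·s.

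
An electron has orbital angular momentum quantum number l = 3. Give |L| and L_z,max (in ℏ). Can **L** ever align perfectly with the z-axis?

No: L_z,max = 3ℏ < |L| = 2√3 ℏ ≈ 3.464ℏ

|L| = 2√3 ℏ ≈ 3.4641ℏ, while L_z,max = lℏ = 3ℏ.
Since |L| > L_z,max, the vector can never point exactly along z; the closest it comes is θ_min = arccos(3/√12) ≈ 30.0°.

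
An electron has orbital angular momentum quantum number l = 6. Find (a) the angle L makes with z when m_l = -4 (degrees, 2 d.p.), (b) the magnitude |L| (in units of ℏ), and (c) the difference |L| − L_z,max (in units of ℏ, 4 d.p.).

For m_l = -4: cos θ = -4/√42, θ ≈ 128.11°.
|L| = ℏ√(6·7) = √42 ℏ ≈ 6.481ℏ.
|L| − L_z,max = (√42 − 6)ℏ ≈ 0.4807ℏ.

θ(m_l=-4) ≈ 128.11°; |L| = √42 ℏ ≈ 6.481ℏ; |L|−L_z,max ≈ 0.4807ℏ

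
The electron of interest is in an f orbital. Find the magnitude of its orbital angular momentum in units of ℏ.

The letter f corresponds to l = 3.
|L| = ℏ√(l(l+1)) = ℏ√(3·4) = 2√3 ℏ

|L| = 2√3 ℏ ≈ 3.464ℏ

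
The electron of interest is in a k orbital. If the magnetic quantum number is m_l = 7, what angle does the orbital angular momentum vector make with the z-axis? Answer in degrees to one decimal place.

For a k orbital, l = 7.
|L|² = l(l+1)ℏ² = 56ℏ², so |L| = 2√14 ℏ.
L_z = m_l ℏ = 7ℏ.
cos θ = L_z/|L| = 7/√56, so θ ≈ 20.7°.

θ ≈ 20.7°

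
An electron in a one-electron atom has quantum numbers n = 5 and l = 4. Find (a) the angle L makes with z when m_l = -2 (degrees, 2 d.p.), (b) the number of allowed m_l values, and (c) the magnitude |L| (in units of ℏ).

For m_l = -2: cos θ = -2/√20, θ ≈ 116.57°.
There are 2l+1 = 9 values of m_l.
|L| = ℏ√(4·5) = 2√5 ℏ ≈ 4.472ℏ.

θ(m_l=-2) ≈ 116.57°; 9 values; |L| = 2√5 ℏ ≈ 4.472ℏ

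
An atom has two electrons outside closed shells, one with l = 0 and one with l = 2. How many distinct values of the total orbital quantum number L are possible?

L runs from |0 − 2| = 2 to 0 + 2 = 2.
So L can be 2.
That is 1 value.

1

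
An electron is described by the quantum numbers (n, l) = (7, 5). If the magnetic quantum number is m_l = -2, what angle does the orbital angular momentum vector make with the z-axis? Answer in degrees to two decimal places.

|L| = ℏ√(l(l+1)) = √30 ℏ.
L_z = m_l ℏ = −2ℏ.
cos θ = L_z/|L| = -2/√30, so θ ≈ 111.42°.

θ ≈ 111.42°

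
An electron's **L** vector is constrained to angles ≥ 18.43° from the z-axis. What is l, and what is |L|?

cos θ_min = l/√(l(l+1)) = √(l/(l+1)), so l/(l+1) = cos²(18.43°) = 0.9001.
Thus l = 0.9001/(1 − 0.9001) ≈ 9.
Then |L| = ℏ√(9·10) = 3√10 ℏ.

l = 9, |L| = 3√10 ℏ ≈ 9.487ℏ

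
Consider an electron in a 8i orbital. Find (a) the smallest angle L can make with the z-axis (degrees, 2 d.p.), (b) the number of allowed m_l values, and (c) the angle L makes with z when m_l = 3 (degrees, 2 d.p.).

θ_min ≈ 22.21°; 13 values; θ(m_l=3) ≈ 62.42°

The 8i subshell has l = 6.
cos θ_min = 6/√42, so θ_min ≈ 22.21°.
There are 2l+1 = 13 values of m_l.
For m_l = 3: cos θ = 3/√42, θ ≈ 62.42°.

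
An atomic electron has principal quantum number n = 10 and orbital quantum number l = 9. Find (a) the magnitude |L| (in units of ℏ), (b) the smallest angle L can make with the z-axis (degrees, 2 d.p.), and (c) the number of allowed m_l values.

|L| = ℏ√(9·10) = 3√10 ℏ ≈ 9.487ℏ.
cos θ_min = 9/√90, so θ_min ≈ 18.43°.
There are 2l+1 = 19 values of m_l.

|L| = 3√10 ℏ ≈ 9.487ℏ; θ_min ≈ 18.43°; 19 values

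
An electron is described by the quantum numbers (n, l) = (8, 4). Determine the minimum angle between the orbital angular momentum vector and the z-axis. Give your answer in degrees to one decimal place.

θ_min ≈ 26.6°

|L|² = l(l+1)ℏ² = 20ℏ², so |L| = 2√5 ℏ.
The smallest angle corresponds to the largest L_z, i.e. m_l = l = 4, giving L_z = 4ℏ.
cos θ_min = 4/√20, so θ_min ≈ 26.6°.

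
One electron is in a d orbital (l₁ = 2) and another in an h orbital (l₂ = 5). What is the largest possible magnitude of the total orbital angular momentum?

By the triangle rule, |l₁ − l₂| ≤ L ≤ l₁ + l₂.
L ∈ {3, 4, 5, 6, 7}.
The largest magnitude corresponds to L = 7: |L_tot| = ℏ√(7·8) = 2√14 ℏ.

|L_tot|_max = 2√14 ℏ ≈ 7.483ℏ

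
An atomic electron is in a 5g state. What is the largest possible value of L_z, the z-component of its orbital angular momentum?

The 5g subshell has l = 4.
L_z = m_l ℏ with m_l ∈ {−4, …, 4}; the maximum is m_l = 4.

L_z,max = 4ℏ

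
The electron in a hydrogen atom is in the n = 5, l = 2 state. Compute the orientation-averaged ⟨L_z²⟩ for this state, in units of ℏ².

⟨L_z²⟩ = 2 ℏ²

m_l runs from −2 to 2, i.e. {-2, -1, 0, 1, 2}.
⟨L_z²⟩ = ℏ²·l(l+1)/3 = 2ℏ².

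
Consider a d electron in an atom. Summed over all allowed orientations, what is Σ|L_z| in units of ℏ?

Σ|L_z| = 6 ℏ

For a d orbital, l = 2.
The allowed m_l values are -2, -1, 0, 1, 2.
Σ|m_l| = l(l+1) = 6.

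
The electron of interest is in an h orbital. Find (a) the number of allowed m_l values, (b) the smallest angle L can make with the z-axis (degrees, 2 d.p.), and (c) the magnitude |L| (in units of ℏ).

For an h orbital, l = 5.
There are 2l+1 = 11 values of m_l.
cos θ_min = 5/√30, so θ_min ≈ 24.09°.
|L| = ℏ√(5·6) = √30 ℏ ≈ 5.477ℏ.

11 values; θ_min ≈ 24.09°; |L| = √30 ℏ ≈ 5.477ℏ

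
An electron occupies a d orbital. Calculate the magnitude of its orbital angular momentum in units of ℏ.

A d state has l = 2.
|L| = ℏ√(l(l+1)) = ℏ√(2·3) = √6 ℏ

|L| = √6 ℏ ≈ 2.449ℏ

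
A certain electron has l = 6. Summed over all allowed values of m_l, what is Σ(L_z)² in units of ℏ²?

Σ(L_z)² = 182 ℏ²

The allowed m_l values are -6, -5, -4, -3, -2, -1, 0, 1, 2, 3, 4, 5, 6.
Summing m² from −6 to 6: Σ m_l² = 182.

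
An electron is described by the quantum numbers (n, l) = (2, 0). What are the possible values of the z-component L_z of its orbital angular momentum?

L_z = m_l ℏ with m_l ranging from −l to +l in integer steps.
For l = 0: m_l ∈ {0}.

L_z ∈ {0}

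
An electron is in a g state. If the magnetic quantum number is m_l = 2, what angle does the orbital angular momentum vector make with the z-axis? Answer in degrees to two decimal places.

For a g orbital, l = 4.
|L| = ℏ√(l(l+1)) = 2√5 ℏ.
L_z = m_l ℏ = 2ℏ.
cos θ = L_z/|L| = 2/√20, so θ ≈ 63.43°.

θ ≈ 63.43°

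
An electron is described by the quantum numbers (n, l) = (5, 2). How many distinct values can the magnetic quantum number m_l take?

5

The number of m_l values is 2l + 1 = 2·2 + 1 = 5.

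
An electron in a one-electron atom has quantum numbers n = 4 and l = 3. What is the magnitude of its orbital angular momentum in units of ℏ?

|L| = 2√3 ℏ ≈ 3.464ℏ

|L| = ℏ√(l(l+1)) = ℏ√(3·4) = 2√3 ℏ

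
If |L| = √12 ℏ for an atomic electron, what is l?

l = 3

|L| = ℏ√(l(l+1)), so l(l+1) = 12.
Solving: l = 3.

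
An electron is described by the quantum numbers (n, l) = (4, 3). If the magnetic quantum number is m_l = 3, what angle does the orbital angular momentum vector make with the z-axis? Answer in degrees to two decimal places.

θ ≈ 30.00°

|L|² = l(l+1)ℏ² = 12ℏ², so |L| = 2√3 ℏ.
L_z = m_l ℏ = 3ℏ.
cos θ = L_z/|L| = 3/√12, so θ ≈ 30.00°.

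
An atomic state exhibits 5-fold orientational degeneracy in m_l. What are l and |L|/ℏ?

Since there are 2l+1 = 5 values of m_l, l = 2.
|L| = ℏ√(l(l+1)) = ℏ√(2·3) = √6 ℏ.

l = 2, |L| = √6 ℏ ≈ 2.449ℏ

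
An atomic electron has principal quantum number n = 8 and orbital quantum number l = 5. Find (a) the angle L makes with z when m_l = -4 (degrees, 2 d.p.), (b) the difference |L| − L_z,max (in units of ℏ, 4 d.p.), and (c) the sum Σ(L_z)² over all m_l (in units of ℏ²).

For m_l = -4: cos θ = -4/√30, θ ≈ 136.91°.
|L| − L_z,max = (√30 − 5)ℏ ≈ 0.4772ℏ.
Σ m_l² = 110, so Σ(L_z)² = 110 ℏ².

θ(m_l=-4) ≈ 136.91°; |L|−L_z,max ≈ 0.4772ℏ; Σ(L_z)² = 110 ℏ²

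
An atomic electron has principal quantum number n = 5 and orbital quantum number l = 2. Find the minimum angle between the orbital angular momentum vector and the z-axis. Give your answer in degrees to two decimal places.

θ_min ≈ 35.26°

|L| = ℏ√(l(l+1)) = √6 ℏ.
The smallest angle corresponds to the largest L_z, i.e. m_l = l = 2, giving L_z = 2ℏ.
cos θ_min = 2/√6, so θ_min ≈ 35.26°.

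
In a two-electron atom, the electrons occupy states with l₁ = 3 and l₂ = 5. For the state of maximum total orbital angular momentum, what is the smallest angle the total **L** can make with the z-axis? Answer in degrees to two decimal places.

L runs from |3 − 5| = 2 to 3 + 5 = 8.
So L can be 2, 3, 4, 5, 6, 7, 8.
The maximum is L = 8, with |L_tot| = ℏ√(8·9) = 6√2 ℏ.
The minimum angle with z is arccos(8/√72) ≈ 19.47°.

θ_min ≈ 19.47°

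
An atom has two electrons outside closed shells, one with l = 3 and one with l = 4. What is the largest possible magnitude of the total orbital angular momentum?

L runs from |3 − 4| = 1 to 3 + 4 = 7.
So L can be 1, 2, 3, 4, 5, 6, 7.
The largest magnitude corresponds to L = 7: |L_tot| = ℏ√(7·8) = 2√14 ℏ.

|L_tot|_max = 2√14 ℏ ≈ 7.483ℏ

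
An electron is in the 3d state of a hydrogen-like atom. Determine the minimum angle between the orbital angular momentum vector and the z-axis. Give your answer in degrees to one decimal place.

θ_min ≈ 35.3°

The 3d subshell has l = 2.
|L| = √(l(l+1)) ℏ = √6 ℏ.
The smallest angle corresponds to the largest L_z, i.e. m_l = l = 2, giving L_z = 2ℏ.
cos θ_min = 2/√6, so θ_min ≈ 35.3°.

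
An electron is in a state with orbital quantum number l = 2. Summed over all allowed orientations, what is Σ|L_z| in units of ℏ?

m_l ∈ {-2, -1, 0, 1, 2}.
Σ|m_l| = l(l+1) = 6.

Σ|L_z| = 6 ℏ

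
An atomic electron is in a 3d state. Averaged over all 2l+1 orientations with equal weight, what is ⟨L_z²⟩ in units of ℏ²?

⟨L_z²⟩ = 2 ℏ²

3d means n = 3, l = 2.
m_l runs from −2 to 2, i.e. {-2, -1, 0, 1, 2}.
Average of L_z² over 5 states: 10/5 ℏ² = 2 ℏ².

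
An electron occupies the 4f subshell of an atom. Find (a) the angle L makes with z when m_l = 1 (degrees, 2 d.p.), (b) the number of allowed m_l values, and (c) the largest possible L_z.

θ(m_l=1) ≈ 73.22°; 7 values; L_z,max = 3ℏ

The 4f subshell has l = 3.
For m_l = 1: cos θ = 1/√12, θ ≈ 73.22°.
There are 2l+1 = 7 values of m_l.
L_z,max = lℏ = 3ℏ.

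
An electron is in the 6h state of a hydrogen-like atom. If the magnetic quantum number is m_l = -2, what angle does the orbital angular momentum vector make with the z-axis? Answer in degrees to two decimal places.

6h means n = 6, l = 5.
|L| = √(l(l+1)) ℏ = √30 ℏ.
L_z = m_l ℏ = −2ℏ.
cos θ = L_z/|L| = -2/√30, so θ ≈ 111.42°.

θ ≈ 111.42°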